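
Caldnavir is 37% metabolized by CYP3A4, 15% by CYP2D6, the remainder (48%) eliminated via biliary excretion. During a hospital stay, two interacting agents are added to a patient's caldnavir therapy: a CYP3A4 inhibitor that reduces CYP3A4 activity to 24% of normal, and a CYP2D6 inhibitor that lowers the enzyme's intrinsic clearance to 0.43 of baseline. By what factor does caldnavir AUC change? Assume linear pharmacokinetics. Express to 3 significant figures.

CYP3A4: 0.37 × 0.24 = 0.0888
CYP2D6: 0.15 × 0.43 = 0.0645
Other: 0.48 (unchanged)
New clearance relative to baseline: 0.0888 + 0.0645 + 0.48 = 0.6333.
Because AUC varies inversely with clearance, the combined effect is 1 / 0.6333 = 1.58.

1.58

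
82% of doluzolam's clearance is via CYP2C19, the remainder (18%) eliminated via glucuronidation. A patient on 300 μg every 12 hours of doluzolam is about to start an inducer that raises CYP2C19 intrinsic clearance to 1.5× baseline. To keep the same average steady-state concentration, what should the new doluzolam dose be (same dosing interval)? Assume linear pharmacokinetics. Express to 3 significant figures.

The CYP2C19 pathway (82% of clearance) rises to 1.5× activity: 0.82 × 1.5 = 1.23.
The remaining 18% of clearance is unaffected.
CL_new/CL_old = 1.23 + 0.18 = 1.41.
Exposure is unchanged when dose changes in proportion to clearance. New dose = 300 μg × 1.41 = 423 μg.

423 μg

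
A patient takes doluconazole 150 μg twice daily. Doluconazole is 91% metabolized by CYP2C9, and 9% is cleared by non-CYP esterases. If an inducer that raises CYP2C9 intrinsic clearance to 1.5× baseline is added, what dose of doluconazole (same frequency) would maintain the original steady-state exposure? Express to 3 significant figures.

218 μg

The CYP2C9 pathway (91% of clearance) increases to 1.5× activity: 0.91 × 1.5 = 1.365.
The remaining 9% of clearance is unaffected.
New clearance relative to baseline: 1.365 + 0.09 = 1.455.
Exposure is unchanged when dose changes in proportion to clearance. New dose = 150 μg × 1.455 = 218 μg.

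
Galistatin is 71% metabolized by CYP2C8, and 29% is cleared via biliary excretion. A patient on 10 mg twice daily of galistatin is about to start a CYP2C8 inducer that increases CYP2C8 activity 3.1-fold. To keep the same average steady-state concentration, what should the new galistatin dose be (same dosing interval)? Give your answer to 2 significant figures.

25 mg

The CYP2C8 pathway (71% of clearance) increases to 3.1× activity: 0.71 × 3.1 = 2.201.
The remaining 29% of clearance is unaffected.
Relative clearance = 2.201 + 0.29 = 2.491.
To maintain the same steady-state level, dose must scale with clearance: new dose = 10 × 2.491 = 25 mg.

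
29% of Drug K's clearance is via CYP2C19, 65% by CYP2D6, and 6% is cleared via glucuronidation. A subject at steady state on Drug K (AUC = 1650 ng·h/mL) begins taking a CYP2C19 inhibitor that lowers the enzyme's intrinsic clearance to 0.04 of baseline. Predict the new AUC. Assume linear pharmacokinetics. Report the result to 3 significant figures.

CYP2C19: 0.29 × 0.04 = 0.0116
CYP2D6: 0.65 (unchanged)
Other: 0.06 (unchanged)
Relative clearance = 0.0116 + 0.65 + 0.06 = 0.7216.
New AUC = baseline ÷ relative clearance = 1650 / 0.7216 = 2.29 × 10³ ng·h/mL.

2.29 × 10³ ng·h/mL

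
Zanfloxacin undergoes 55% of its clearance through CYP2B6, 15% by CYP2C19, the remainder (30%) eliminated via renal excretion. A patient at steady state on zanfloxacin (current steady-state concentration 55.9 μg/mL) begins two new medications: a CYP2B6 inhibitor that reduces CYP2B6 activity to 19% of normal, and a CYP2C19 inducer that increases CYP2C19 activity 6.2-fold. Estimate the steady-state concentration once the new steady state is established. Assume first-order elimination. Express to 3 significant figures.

41.9 μg/mL

CYP2B6: 0.55 × 0.19 = 0.1045
CYP2C19: 0.15 × 6.2 = 0.93
Other: 0.3 (unchanged)
New clearance relative to baseline: 0.1045 + 0.93 + 0.3 = 1.3345.
Dividing the baseline by the relative clearance: 55.9 / 1.3345 = 41.9 μg/mL.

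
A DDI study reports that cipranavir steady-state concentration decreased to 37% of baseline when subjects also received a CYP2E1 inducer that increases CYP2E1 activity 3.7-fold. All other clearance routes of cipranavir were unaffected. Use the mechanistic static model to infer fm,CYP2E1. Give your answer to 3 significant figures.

0.631

Let x = fm,CYP2E1. Because steady-state concentration ∝ 1/CL, relative clearance rose to 1/0.370 = 2.703.
Setting x·3.7 + (1 − x) = 2.703 and solving: x = (2.703 − 1)/(3.7 − 1) = 0.631.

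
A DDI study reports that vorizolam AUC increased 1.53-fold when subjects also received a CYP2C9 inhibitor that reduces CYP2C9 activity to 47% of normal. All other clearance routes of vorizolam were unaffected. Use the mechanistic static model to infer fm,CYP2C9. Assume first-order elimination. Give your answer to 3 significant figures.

0.654

Let fm be the CYP2C9 fraction. New clearance relative to baseline = fm × 0.47 + (1 − fm).
AUC ratio = 1 / (new CL fraction), so new CL fraction = 1 / 1.53 = 0.6536.
fm × 0.47 + 1 − fm = 0.6536  ⇒  fm × (0.47 − 1) = −0.3464  ⇒  fm = 0.654.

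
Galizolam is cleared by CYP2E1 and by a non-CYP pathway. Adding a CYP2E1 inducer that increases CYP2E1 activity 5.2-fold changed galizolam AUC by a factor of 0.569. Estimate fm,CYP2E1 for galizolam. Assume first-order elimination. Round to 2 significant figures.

CL'/CL = 1 / 0.569 = 1.757
5.2·fm + (1 − fm) = 1.757
fm = (1.757 − 1) / (5.2 − 1) = 0.18

0.18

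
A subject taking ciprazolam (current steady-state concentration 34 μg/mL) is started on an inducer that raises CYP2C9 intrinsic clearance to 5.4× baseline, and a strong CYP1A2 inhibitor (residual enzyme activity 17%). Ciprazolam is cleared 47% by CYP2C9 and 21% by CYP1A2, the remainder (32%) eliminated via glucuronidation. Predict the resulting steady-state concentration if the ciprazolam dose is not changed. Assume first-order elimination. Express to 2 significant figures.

CYP2C9: 0.47 × 5.4 = 2.538
CYP1A2: 0.21 × 0.17 = 0.0357
Other: 0.32 (unchanged)
CL_new/CL_old = 2.538 + 0.0357 + 0.32 = 2.8937.
Steady-state concentration ∝ 1/CL: new value = 34 / 2.8937 = 12 μg/mL.

12 μg/mL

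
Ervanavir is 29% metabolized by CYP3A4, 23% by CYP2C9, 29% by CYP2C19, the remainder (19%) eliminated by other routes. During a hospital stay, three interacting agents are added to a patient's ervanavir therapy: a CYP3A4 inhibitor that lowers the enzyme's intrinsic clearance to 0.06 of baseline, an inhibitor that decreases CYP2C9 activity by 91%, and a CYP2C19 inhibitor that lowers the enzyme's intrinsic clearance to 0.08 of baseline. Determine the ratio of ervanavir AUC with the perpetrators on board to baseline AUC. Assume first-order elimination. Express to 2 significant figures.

4.0

The CYP3A4 pathway (29% of clearance) drops to 0.06× activity: 0.29 × 0.06 = 0.0174.
The CYP2C9 pathway (23% of clearance) is reduced to 0.09× activity: 0.23 × 0.09 = 0.0207.
The CYP2C19 pathway (29% of clearance) is reduced to 0.08× activity: 0.29 × 0.08 = 0.0232.
The remaining 19% of clearance is unaffected.
CL_new/CL_old = 0.0174 + 0.0207 + 0.0232 + 0.19 = 0.2513.
Because AUC varies inversely with clearance, the combined effect is 1 / 0.2513 = 4.0.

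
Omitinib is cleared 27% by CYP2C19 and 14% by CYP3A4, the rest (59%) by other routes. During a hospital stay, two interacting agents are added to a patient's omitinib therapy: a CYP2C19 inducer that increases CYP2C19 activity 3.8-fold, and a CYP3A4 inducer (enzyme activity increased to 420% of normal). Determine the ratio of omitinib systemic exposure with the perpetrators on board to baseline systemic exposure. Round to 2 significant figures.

CYP2C19: 0.27 × 3.8 = 1.026
CYP3A4: 0.14 × 4.2 = 0.588
Other: 0.59 (unchanged)
CL_new/CL_old = 1.026 + 0.588 + 0.59 = 2.204.
Systemic exposure ∝ 1/CL: fold-change = 1 / 2.204 = 0.45.

0.45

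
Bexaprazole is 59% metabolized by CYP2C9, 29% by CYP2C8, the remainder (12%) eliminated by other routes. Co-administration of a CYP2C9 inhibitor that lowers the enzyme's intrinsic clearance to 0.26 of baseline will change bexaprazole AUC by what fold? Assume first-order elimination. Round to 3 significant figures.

1.77

The CYP2C9 pathway (59% of clearance) is reduced to 0.26× activity: 0.59 × 0.26 = 0.1534.
CYP2C8 (29%) and the residual 12% are unaffected.
New clearance relative to baseline: 0.1534 + 0.29 + 0.12 = 0.5634.
AUC is inversely proportional to clearance, so the fold-change is 1 / 0.5634 = 1.77.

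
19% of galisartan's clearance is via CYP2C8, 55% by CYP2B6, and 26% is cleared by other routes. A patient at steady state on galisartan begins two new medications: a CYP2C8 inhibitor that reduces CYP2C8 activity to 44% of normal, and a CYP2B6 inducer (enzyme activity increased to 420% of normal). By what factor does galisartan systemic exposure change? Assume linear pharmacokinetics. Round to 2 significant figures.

0.38

The CYP2C8 pathway (19% of clearance) falls to 0.44× activity: 0.19 × 0.44 = 0.0836.
The CYP2B6 pathway (55% of clearance) increases to 4.2× activity: 0.55 × 4.2 = 2.31.
Non-CYP routes (26%) are unchanged.
CL_new/CL_old = 0.0836 + 2.31 + 0.26 = 2.6536.
Systemic exposure ∝ 1/CL: fold-change = 1 / 2.6536 = 0.38.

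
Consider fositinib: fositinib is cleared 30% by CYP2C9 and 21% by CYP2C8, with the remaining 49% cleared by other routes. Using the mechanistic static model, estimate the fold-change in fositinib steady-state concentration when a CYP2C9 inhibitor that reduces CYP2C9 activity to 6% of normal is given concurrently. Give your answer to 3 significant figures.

1.39

CYP2C9: 0.3 × 0.06 = 0.018
CYP2C8: 0.21 (unchanged)
Other: 0.49 (unchanged)
Relative clearance = 0.018 + 0.21 + 0.49 = 0.718.
Steady-state concentration ratio = CL_old/CL_new = 1 / 0.718 = 1.39.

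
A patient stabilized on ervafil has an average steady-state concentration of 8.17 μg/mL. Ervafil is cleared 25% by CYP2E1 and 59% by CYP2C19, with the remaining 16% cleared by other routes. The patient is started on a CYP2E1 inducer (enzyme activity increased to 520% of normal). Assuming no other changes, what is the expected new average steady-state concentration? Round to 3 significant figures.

3.99 μg/mL

The CYP2E1 pathway (25% of clearance) increases to 5.2× activity: 0.25 × 5.2 = 1.3.
CYP2C19 (59%) and the residual 16% are unaffected.
Relative clearance = 1.3 + 0.59 + 0.16 = 2.05.
New average steady-state concentration = baseline ÷ relative clearance = 8.17 / 2.05 = 3.99 μg/mL.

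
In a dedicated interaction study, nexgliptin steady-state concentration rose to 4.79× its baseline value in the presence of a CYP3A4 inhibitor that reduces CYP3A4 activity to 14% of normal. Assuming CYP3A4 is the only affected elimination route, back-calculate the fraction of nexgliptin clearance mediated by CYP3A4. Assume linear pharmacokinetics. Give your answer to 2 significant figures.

Write x for the fraction cleared via CYP3A4. The observed steady-state concentration change means clearance fell to 1/4.79 = 0.2088 of baseline.
Setting x·0.14 + (1 − x) = 0.2088 and solving: x = (0.2088 − 1)/(0.14 − 1) = 0.92.

0.92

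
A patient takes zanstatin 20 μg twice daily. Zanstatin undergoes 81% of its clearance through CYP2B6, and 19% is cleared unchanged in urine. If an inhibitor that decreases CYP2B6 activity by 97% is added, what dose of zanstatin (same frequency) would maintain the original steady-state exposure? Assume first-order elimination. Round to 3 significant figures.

The CYP2B6 pathway (81% of clearance) is reduced to 0.03× activity: 0.81 × 0.03 = 0.0243.
The remaining 19% of clearance is unaffected.
New clearance relative to baseline: 0.0243 + 0.19 = 0.2143.
Css,avg = (dose rate)/CL, so holding Css fixed requires dose ∝ CL: 20 × 0.2143 = 4.29 μg.

4.29 μg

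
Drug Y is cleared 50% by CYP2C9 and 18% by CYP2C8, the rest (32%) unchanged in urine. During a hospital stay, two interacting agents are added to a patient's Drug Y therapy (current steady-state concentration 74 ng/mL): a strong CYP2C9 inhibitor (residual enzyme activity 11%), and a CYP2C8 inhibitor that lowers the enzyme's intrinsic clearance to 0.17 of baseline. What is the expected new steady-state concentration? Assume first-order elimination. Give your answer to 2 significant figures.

1.8 × 10² ng/mL

The CYP2C9 pathway (50% of clearance) is reduced to 0.11× activity: 0.5 × 0.11 = 0.055.
The CYP2C8 pathway (18% of clearance) falls to 0.17× activity: 0.18 × 0.17 = 0.0306.
Non-CYP routes (32%) are unchanged.
CL_new/CL_old = 0.055 + 0.0306 + 0.32 = 0.4056.
New steady-state concentration = 74 / 0.4056 = 1.8 × 10² ng/mL (concentration scales inversely with clearance).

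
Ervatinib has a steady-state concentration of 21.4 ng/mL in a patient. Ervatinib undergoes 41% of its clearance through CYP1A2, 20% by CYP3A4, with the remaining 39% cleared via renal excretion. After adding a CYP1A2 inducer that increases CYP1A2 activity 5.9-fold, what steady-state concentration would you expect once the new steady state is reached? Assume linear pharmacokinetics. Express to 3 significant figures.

7.11 ng/mL

CYP1A2: 0.41 × 5.9 = 2.419
CYP3A4: 0.2 (unchanged)
Other: 0.39 (unchanged)
CL_new/CL_old = 2.419 + 0.2 + 0.39 = 3.009.
With dosing unchanged, steady-state concentration scales as 1/CL: 21.4 / 3.009 = 7.11 ng/mL.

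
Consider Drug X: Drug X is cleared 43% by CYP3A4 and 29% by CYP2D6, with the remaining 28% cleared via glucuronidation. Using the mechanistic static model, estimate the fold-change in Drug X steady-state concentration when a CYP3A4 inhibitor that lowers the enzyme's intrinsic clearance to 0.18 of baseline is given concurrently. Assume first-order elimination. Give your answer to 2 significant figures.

1.5

The CYP3A4 pathway (43% of clearance) falls to 0.18× activity: 0.43 × 0.18 = 0.0774.
CYP2D6 (29%) and the residual 28% are unaffected.
New clearance relative to baseline: 0.0774 + 0.29 + 0.28 = 0.6474.
Steady-state concentration ratio = CL_old/CL_new = 1 / 0.6474 = 1.5.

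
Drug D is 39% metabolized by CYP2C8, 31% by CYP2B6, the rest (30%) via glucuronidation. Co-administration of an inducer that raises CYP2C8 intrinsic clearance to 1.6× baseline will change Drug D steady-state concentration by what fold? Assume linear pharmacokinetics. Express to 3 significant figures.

The CYP2C8 pathway (39% of clearance) increases to 1.6× activity: 0.39 × 1.6 = 0.624.
CYP2B6 (31%) and the residual 30% are unaffected.
New clearance relative to baseline: 0.624 + 0.31 + 0.3 = 1.234.
Since steady-state concentration ∝ 1/CL, the ratio is 1 / 1.234 = 0.810.

0.810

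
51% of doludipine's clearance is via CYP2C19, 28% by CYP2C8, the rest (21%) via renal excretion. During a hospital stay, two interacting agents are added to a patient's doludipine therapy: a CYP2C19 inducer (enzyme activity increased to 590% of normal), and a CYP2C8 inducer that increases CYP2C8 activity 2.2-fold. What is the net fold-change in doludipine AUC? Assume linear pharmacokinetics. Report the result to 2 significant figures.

0.26

The CYP2C19 pathway (51% of clearance) is boosted to 5.9× activity: 0.51 × 5.9 = 3.009.
The CYP2C8 pathway (28% of clearance) is boosted to 2.2× activity: 0.28 × 2.2 = 0.616.
Non-CYP routes (21%) are unchanged.
Relative clearance = 3.009 + 0.616 + 0.21 = 3.835.
AUC ∝ 1/CL: fold-change = 1 / 3.835 = 0.26.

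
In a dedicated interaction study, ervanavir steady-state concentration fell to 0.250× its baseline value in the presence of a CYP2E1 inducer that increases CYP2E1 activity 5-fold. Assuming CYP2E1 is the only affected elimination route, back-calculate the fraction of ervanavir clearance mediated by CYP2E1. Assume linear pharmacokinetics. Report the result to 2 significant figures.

0.75

CL'/CL = 1 / 0.250 = 4
5·fm + (1 − fm) = 4
fm = (4 − 1) / (5 − 1) = 0.75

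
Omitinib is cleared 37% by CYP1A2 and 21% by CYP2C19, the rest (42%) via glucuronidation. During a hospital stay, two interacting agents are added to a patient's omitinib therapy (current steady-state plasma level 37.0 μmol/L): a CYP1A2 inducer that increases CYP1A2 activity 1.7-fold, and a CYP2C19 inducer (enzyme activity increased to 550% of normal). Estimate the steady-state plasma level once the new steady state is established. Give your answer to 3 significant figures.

The CYP1A2 pathway (37% of clearance) is boosted to 1.7× activity: 0.37 × 1.7 = 0.629.
The CYP2C19 pathway (21% of clearance) rises to 5.5× activity: 0.21 × 5.5 = 1.155.
The remaining 42% of clearance is unaffected.
Relative clearance = 0.629 + 1.155 + 0.42 = 2.204.
Dividing the baseline by the relative clearance: 37.0 / 2.204 = 16.8 μmol/L.

16.8 μmol/L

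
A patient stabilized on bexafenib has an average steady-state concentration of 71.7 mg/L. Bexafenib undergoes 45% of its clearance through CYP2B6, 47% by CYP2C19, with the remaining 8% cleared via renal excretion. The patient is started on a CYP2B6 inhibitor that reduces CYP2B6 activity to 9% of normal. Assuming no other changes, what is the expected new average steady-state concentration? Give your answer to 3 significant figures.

The CYP2B6 pathway (45% of clearance) falls to 0.09× activity: 0.45 × 0.09 = 0.0405.
CYP2C19 (47%) and the residual 8% are unaffected.
CL_new/CL_old = 0.0405 + 0.47 + 0.08 = 0.5905.
With dosing unchanged, average steady-state concentration scales as 1/CL: 71.7 / 0.5905 = 121 mg/L.

121 mg/L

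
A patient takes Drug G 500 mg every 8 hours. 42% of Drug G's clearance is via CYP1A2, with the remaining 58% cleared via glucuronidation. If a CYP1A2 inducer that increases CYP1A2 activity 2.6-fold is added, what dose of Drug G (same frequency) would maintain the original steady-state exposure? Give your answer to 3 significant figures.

836 mg

CYP1A2: 0.42 × 2.6 = 1.092
Other: 0.58 (unchanged)
CL_new/CL_old = 1.092 + 0.58 = 1.672.
Css,avg = (dose rate)/CL, so holding Css fixed requires dose ∝ CL: 500 × 1.672 = 836 mg.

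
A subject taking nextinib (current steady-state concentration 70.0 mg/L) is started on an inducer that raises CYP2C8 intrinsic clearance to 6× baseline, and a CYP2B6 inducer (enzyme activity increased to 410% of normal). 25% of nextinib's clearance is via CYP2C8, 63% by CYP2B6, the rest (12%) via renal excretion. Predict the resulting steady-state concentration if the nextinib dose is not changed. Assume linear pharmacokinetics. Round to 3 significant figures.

CYP2C8: 0.25 × 6 = 1.5
CYP2B6: 0.63 × 4.1 = 2.583
Other: 0.12 (unchanged)
New clearance relative to baseline: 1.5 + 2.583 + 0.12 = 4.203.
Dividing the baseline by the relative clearance: 70.0 / 4.203 = 16.7 mg/L.

16.7 mg/L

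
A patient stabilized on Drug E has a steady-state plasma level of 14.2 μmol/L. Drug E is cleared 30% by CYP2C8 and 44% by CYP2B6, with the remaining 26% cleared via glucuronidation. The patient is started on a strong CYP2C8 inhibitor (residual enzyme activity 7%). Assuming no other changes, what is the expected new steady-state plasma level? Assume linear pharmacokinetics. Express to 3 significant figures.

The CYP2C8 pathway (30% of clearance) is reduced to 0.07× activity: 0.3 × 0.07 = 0.021.
CYP2B6 (44%) and the residual 26% are unaffected.
CL_new/CL_old = 0.021 + 0.44 + 0.26 = 0.721.
With dosing unchanged, steady-state plasma level scales as 1/CL: 14.2 / 0.721 = 19.7 μmol/L.

19.7 μmol/L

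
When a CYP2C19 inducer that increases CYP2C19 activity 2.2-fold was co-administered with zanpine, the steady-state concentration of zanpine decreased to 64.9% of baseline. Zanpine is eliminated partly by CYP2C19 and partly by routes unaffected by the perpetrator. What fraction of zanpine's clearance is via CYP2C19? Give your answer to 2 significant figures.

Let fm be the CYP2C19 fraction. New clearance relative to baseline = fm × 2.2 + (1 − fm).
Steady-state concentration ratio = 1 / (new CL fraction), so new CL fraction = 1 / 0.649 = 1.541.
fm × 2.2 + 1 − fm = 1.541  ⇒  fm × (2.2 − 1) = 0.5408  ⇒  fm = 0.45.

0.45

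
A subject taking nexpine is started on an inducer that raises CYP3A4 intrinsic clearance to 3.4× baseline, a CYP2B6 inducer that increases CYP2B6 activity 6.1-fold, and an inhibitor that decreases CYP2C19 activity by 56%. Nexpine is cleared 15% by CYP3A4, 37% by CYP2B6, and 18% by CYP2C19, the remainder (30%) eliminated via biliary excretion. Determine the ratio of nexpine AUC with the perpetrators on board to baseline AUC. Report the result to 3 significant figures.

The CYP3A4 pathway (15% of clearance) rises to 3.4× activity: 0.15 × 3.4 = 0.51.
The CYP2B6 pathway (37% of clearance) increases to 6.1× activity: 0.37 × 6.1 = 2.257.
The CYP2C19 pathway (18% of clearance) is reduced to 0.44× activity: 0.18 × 0.44 = 0.0792.
The remaining 30% of clearance is unaffected.
Relative clearance = 0.51 + 2.257 + 0.0792 + 0.3 = 3.1462.
Because AUC varies inversely with clearance, the combined effect is 1 / 3.1462 = 0.318.

0.318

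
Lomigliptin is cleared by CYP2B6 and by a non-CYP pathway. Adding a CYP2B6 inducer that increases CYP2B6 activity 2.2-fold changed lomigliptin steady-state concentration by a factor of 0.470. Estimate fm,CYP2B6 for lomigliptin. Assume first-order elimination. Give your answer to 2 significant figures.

Call the CYP2B6 fraction fm. After the interaction, CL_new/CL_old = fm × 2.2 + (1 − fm).
Steady-state concentration ratio = 1 / (new CL fraction), so new CL fraction = 1 / 0.470 = 2.128.
fm × 2.2 + 1 − fm = 2.128  ⇒  fm × (2.2 − 1) = 1.128  ⇒  fm = 0.94.

0.94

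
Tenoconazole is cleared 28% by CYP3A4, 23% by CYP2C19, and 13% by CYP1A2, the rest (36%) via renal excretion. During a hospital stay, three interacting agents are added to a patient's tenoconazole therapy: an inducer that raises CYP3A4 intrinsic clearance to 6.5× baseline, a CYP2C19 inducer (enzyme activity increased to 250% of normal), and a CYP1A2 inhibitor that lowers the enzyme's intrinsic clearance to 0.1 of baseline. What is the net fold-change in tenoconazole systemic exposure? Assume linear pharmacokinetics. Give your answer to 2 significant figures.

0.36

CYP3A4: 0.28 × 6.5 = 1.82
CYP2C19: 0.23 × 2.5 = 0.575
CYP1A2: 0.13 × 0.1 = 0.013
Other: 0.36 (unchanged)
New clearance relative to baseline: 1.82 + 0.575 + 0.013 + 0.36 = 2.768.
Net systemic exposure ratio = 1 / 2.768 = 0.36.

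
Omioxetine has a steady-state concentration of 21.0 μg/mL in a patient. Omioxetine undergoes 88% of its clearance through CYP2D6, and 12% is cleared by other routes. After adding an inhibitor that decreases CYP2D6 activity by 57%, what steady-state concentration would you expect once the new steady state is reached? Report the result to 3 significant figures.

The CYP2D6 pathway (88% of clearance) falls to 0.43× activity: 0.88 × 0.43 = 0.3784.
Non-CYP routes (12%) are unchanged.
CL_new/CL_old = 0.3784 + 0.12 = 0.4984.
With dosing unchanged, steady-state concentration scales as 1/CL: 21.0 / 0.4984 = 42.1 μg/mL.

42.1 μg/mL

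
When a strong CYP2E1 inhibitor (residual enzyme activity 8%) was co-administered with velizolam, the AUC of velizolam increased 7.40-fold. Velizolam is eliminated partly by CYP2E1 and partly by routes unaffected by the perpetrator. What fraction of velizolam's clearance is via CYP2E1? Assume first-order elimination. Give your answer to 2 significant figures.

Write x for the fraction cleared via CYP2E1. The observed AUC change means clearance fell to 1/7.40 = 0.1351 of baseline.
Only the CYP2E1 route changed, so 0.1351 = x·0.08 + (1 − x), giving x = 0.94.

0.94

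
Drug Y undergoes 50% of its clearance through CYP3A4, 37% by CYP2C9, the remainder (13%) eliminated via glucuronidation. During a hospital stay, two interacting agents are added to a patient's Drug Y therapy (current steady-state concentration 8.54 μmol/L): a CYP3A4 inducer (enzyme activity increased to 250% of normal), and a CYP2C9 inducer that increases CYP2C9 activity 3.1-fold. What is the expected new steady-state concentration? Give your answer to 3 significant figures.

CYP3A4: 0.5 × 2.5 = 1.25
CYP2C9: 0.37 × 3.1 = 1.147
Other: 0.13 (unchanged)
CL_new/CL_old = 1.25 + 1.147 + 0.13 = 2.527.
Steady-state concentration ∝ 1/CL: new value = 8.54 / 2.527 = 3.38 μmol/L.

3.38 μmol/L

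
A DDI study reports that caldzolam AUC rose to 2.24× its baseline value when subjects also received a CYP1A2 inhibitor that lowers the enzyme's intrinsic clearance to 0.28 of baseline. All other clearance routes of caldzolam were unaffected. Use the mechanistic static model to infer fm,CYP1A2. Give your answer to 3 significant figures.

0.769

CL'/CL = 1 / 2.24 = 0.4464
0.28·fm + (1 − fm) = 0.4464
fm = (0.4464 − 1) / (0.28 − 1) = 0.769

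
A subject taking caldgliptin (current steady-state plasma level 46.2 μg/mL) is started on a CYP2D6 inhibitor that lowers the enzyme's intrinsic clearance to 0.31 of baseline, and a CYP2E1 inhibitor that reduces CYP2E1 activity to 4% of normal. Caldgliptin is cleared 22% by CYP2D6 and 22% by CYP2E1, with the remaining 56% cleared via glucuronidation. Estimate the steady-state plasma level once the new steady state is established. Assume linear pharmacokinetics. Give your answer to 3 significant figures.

72.5 μg/mL

CYP2D6: 0.22 × 0.31 = 0.0682
CYP2E1: 0.22 × 0.04 = 0.0088
Other: 0.56 (unchanged)
CL_new/CL_old = 0.0682 + 0.0088 + 0.56 = 0.637.
Dividing the baseline by the relative clearance: 46.2 / 0.637 = 72.5 μg/mL.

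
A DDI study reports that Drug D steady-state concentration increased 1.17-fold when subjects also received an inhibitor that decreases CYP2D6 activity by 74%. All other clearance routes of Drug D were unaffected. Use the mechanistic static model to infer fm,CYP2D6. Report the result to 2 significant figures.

Call the CYP2D6 fraction fm. After the interaction, CL_new/CL_old = fm × 0.26 + (1 − fm).
Steady-state concentration ratio = 1 / (new CL fraction), so new CL fraction = 1 / 1.17 = 0.8547.
fm × 0.26 + 1 − fm = 0.8547  ⇒  fm × (0.26 − 1) = −0.1453  ⇒  fm = 0.20.

0.20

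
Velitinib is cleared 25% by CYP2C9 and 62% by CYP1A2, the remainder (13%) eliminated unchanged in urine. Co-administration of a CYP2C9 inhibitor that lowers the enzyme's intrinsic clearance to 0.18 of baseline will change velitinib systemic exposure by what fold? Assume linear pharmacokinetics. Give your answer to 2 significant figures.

1.3

The CYP2C9 pathway (25% of clearance) is reduced to 0.18× activity: 0.25 × 0.18 = 0.045.
CYP1A2 (62%) and the residual 13% are unaffected.
Relative clearance = 0.045 + 0.62 + 0.13 = 0.795.
Since systemic exposure ∝ 1/CL, the ratio is 1 / 0.795 = 1.3.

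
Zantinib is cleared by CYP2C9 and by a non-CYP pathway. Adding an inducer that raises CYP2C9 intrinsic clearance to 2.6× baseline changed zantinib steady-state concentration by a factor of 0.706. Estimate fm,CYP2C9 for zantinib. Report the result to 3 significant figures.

Let x = fm,CYP2C9. Because steady-state concentration ∝ 1/CL, relative clearance rose to 1/0.706 = 1.416.
Setting x·2.6 + (1 − x) = 1.416 and solving: x = (1.416 − 1)/(2.6 − 1) = 0.260.

0.260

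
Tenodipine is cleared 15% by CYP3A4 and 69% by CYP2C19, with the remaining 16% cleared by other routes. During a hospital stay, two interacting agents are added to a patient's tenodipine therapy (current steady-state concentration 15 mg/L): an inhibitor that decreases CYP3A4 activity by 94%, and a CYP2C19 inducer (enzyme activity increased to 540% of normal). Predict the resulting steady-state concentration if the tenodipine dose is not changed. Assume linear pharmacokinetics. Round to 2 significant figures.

3.9 mg/L

The CYP3A4 pathway (15% of clearance) is reduced to 0.06× activity: 0.15 × 0.06 = 0.009.
The CYP2C19 pathway (69% of clearance) increases to 5.4× activity: 0.69 × 5.4 = 3.726.
Non-CYP routes (16%) are unchanged.
CL_new/CL_old = 0.009 + 3.726 + 0.16 = 3.895.
Steady-state concentration ∝ 1/CL: new value = 15 / 3.895 = 3.9 mg/L.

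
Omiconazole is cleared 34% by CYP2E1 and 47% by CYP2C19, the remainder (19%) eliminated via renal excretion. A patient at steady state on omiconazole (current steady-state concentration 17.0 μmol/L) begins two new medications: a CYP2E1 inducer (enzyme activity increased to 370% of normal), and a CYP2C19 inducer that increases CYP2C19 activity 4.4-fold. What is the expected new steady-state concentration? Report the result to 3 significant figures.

4.84 μmol/L

The CYP2E1 pathway (34% of clearance) rises to 3.7× activity: 0.34 × 3.7 = 1.258.
The CYP2C19 pathway (47% of clearance) increases to 4.4× activity: 0.47 × 4.4 = 2.068.
Non-CYP routes (19%) are unchanged.
Relative clearance = 1.258 + 2.068 + 0.19 = 3.516.
New steady-state concentration = 17.0 / 3.516 = 4.84 μmol/L (concentration scales inversely with clearance).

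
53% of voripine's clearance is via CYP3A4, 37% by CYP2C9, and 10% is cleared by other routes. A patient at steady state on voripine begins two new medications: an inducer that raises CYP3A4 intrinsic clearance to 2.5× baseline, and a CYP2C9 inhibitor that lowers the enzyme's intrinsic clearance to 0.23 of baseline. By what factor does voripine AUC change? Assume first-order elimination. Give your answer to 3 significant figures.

CYP3A4: 0.53 × 2.5 = 1.325
CYP2C9: 0.37 × 0.23 = 0.0851
Other: 0.1 (unchanged)
Relative clearance = 1.325 + 0.0851 + 0.1 = 1.5101.
Net AUC ratio = 1 / 1.5101 = 0.662.

0.662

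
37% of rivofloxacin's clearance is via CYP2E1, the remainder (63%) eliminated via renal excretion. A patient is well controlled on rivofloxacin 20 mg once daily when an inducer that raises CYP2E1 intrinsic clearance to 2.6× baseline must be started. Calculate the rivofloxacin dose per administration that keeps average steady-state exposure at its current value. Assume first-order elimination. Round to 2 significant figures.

32 mg

CYP2E1: 0.37 × 2.6 = 0.962
Other: 0.63 (unchanged)
New clearance relative to baseline: 0.962 + 0.63 = 1.592.
Exposure is unchanged when dose changes in proportion to clearance. New dose = 20 mg × 1.592 = 32 mg.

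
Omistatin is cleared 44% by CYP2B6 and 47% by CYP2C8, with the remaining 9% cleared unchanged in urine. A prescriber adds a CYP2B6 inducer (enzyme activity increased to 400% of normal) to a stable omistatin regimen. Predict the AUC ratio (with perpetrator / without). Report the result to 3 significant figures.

0.431

CYP2B6: 0.44 × 4 = 1.76
CYP2C8: 0.47 (unchanged)
Other: 0.09 (unchanged)
New clearance relative to baseline: 1.76 + 0.47 + 0.09 = 2.32.
AUC ratio = CL_old/CL_new = 1 / 2.32 = 0.431.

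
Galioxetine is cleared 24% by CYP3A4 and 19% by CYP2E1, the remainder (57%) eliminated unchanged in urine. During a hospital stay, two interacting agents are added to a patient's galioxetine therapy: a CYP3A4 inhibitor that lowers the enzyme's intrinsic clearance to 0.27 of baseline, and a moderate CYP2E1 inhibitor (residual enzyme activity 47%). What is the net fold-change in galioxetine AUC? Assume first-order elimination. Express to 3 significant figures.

1.38

CYP3A4: 0.24 × 0.27 = 0.0648
CYP2E1: 0.19 × 0.47 = 0.0893
Other: 0.57 (unchanged)
CL_new/CL_old = 0.0648 + 0.0893 + 0.57 = 0.7241.
Because AUC varies inversely with clearance, the combined effect is 1 / 0.7241 = 1.38.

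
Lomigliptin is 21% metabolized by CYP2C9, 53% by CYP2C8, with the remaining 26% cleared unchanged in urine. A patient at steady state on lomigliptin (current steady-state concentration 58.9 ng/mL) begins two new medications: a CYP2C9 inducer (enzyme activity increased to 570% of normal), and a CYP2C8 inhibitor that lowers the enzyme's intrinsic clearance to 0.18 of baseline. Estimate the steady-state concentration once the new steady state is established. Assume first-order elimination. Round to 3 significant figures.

37.9 ng/mL

The CYP2C9 pathway (21% of clearance) is boosted to 5.7× activity: 0.21 × 5.7 = 1.197.
The CYP2C8 pathway (53% of clearance) falls to 0.18× activity: 0.53 × 0.18 = 0.0954.
Non-CYP routes (26%) are unchanged.
Relative clearance = 1.197 + 0.0954 + 0.26 = 1.5524.
Steady-state concentration ∝ 1/CL: new value = 58.9 / 1.5524 = 37.9 ng/mL.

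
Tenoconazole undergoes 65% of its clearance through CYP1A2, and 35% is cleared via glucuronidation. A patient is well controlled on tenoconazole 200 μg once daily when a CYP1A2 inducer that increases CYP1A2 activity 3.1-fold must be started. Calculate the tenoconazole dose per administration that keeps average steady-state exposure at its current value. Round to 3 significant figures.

The CYP1A2 pathway (65% of clearance) increases to 3.1× activity: 0.65 × 3.1 = 2.015.
The remaining 35% of clearance is unaffected.
New clearance relative to baseline: 2.015 + 0.35 = 2.365.
Css,avg = (dose rate)/CL, so holding Css fixed requires dose ∝ CL: 200 × 2.365 = 473 μg.

473 μg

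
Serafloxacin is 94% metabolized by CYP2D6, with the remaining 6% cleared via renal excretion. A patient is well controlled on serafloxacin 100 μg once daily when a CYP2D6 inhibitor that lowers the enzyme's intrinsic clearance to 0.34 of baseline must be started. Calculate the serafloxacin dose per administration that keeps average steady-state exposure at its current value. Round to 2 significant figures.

38 μg

The CYP2D6 pathway (94% of clearance) falls to 0.34× activity: 0.94 × 0.34 = 0.3196.
The remaining 6% of clearance is unaffected.
Relative clearance = 0.3196 + 0.06 = 0.3796.
Css,avg = (dose rate)/CL, so holding Css fixed requires dose ∝ CL: 100 × 0.3796 = 38 μg.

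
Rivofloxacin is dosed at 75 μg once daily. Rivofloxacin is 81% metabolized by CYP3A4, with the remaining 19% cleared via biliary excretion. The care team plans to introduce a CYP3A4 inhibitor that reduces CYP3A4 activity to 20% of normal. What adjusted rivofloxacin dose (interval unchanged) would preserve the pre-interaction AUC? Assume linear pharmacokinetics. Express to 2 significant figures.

26 μg

CYP3A4: 0.81 × 0.2 = 0.162
Other: 0.19 (unchanged)
CL_new/CL_old = 0.162 + 0.19 = 0.352.
Css,avg = (dose rate)/CL, so holding Css fixed requires dose ∝ CL: 75 × 0.352 = 26 μg.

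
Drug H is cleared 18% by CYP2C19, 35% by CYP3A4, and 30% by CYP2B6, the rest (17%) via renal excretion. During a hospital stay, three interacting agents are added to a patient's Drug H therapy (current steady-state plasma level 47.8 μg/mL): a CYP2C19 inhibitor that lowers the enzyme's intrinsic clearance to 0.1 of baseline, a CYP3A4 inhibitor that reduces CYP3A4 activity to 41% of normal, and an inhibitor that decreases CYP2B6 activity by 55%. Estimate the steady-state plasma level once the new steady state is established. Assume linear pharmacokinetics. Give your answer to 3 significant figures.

102 μg/mL

CYP2C19: 0.18 × 0.1 = 0.018
CYP3A4: 0.35 × 0.41 = 0.1435
CYP2B6: 0.3 × 0.45 = 0.135
Other: 0.17 (unchanged)
New clearance relative to baseline: 0.018 + 0.1435 + 0.135 + 0.17 = 0.4665.
Steady-state plasma level ∝ 1/CL: new value = 47.8 / 0.4665 = 102 μg/mL.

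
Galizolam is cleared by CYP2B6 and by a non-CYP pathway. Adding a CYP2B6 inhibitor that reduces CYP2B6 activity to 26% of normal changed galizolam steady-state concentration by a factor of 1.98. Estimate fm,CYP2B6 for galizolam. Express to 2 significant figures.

0.67

CL'/CL = 1 / 1.98 = 0.5051
0.26·fm + (1 − fm) = 0.5051
fm = (0.5051 − 1) / (0.26 − 1) = 0.67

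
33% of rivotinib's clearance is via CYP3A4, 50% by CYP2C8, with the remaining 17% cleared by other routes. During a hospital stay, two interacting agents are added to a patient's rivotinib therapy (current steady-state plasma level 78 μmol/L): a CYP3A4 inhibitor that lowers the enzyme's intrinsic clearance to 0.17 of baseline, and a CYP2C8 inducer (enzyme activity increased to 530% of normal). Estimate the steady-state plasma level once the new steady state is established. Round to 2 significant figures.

The CYP3A4 pathway (33% of clearance) drops to 0.17× activity: 0.33 × 0.17 = 0.0561.
The CYP2C8 pathway (50% of clearance) is boosted to 5.3× activity: 0.5 × 5.3 = 2.65.
Non-CYP routes (17%) are unchanged.
CL_new/CL_old = 0.0561 + 2.65 + 0.17 = 2.8761.
New steady-state plasma level = 78 / 2.8761 = 27 μmol/L (concentration scales inversely with clearance).

27 μmol/L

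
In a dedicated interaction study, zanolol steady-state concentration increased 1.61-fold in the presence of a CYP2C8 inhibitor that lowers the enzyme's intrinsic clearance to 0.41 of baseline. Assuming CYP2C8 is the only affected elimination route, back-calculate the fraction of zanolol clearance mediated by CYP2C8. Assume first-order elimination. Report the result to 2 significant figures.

Let x = fm,CYP2C8. Because steady-state concentration ∝ 1/CL, relative clearance fell to 1/1.61 = 0.6211.
Only the CYP2C8 route changed, so 0.6211 = x·0.41 + (1 − x), giving x = 0.64.

0.64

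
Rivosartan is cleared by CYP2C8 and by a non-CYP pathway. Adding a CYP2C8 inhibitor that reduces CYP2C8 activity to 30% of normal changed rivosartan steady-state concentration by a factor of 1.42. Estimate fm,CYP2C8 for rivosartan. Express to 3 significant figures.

0.423

Call the CYP2C8 fraction fm. After the interaction, CL_new/CL_old = fm × 0.3 + (1 − fm).
Steady-state concentration ratio = 1 / (new CL fraction), so new CL fraction = 1 / 1.42 = 0.7042.
fm × 0.3 + 1 − fm = 0.7042  ⇒  fm × (0.3 − 1) = −0.2958  ⇒  fm = 0.423.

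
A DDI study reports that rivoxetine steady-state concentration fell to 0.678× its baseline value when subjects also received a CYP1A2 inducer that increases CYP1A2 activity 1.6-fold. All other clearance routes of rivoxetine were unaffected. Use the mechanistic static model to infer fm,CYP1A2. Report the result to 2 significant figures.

Write x for the fraction cleared via CYP1A2. The observed steady-state concentration change means clearance rose to 1/0.678 = 1.475 of baseline.
Only the CYP1A2 route changed, so 1.475 = x·1.6 + (1 − x), giving x = 0.79.

0.79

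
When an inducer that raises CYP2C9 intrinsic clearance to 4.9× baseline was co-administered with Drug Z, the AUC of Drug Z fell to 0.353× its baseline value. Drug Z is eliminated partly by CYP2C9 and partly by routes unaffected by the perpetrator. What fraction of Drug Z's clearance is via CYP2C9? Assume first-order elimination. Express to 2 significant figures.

0.47

Write x for the fraction cleared via CYP2C9. The observed AUC change means clearance rose to 1/0.353 = 2.833 of baseline.
Setting x·4.9 + (1 − x) = 2.833 and solving: x = (2.833 − 1)/(4.9 − 1) = 0.47.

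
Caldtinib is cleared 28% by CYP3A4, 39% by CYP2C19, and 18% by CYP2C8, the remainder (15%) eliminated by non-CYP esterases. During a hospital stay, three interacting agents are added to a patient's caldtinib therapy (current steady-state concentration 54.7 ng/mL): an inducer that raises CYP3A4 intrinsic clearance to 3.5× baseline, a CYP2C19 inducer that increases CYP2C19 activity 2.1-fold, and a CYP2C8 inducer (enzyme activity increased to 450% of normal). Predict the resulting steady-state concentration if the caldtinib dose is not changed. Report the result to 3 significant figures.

The CYP3A4 pathway (28% of clearance) is boosted to 3.5× activity: 0.28 × 3.5 = 0.98.
The CYP2C19 pathway (39% of clearance) is boosted to 2.1× activity: 0.39 × 2.1 = 0.819.
The CYP2C8 pathway (18% of clearance) increases to 4.5× activity: 0.18 × 4.5 = 0.81.
Non-CYP routes (15%) are unchanged.
CL_new/CL_old = 0.98 + 0.819 + 0.81 + 0.15 = 2.759.
Dividing the baseline by the relative clearance: 54.7 / 2.759 = 19.8 ng/mL.

19.8 ng/mL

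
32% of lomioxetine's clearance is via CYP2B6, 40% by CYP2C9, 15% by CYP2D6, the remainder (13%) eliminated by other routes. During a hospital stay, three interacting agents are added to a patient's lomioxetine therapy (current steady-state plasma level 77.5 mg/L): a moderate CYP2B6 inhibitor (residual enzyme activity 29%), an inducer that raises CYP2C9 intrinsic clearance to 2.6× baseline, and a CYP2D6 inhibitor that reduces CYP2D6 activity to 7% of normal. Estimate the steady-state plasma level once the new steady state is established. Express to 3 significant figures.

60.9 mg/L

The CYP2B6 pathway (32% of clearance) falls to 0.29× activity: 0.32 × 0.29 = 0.0928.
The CYP2C9 pathway (40% of clearance) rises to 2.6× activity: 0.4 × 2.6 = 1.04.
The CYP2D6 pathway (15% of clearance) drops to 0.07× activity: 0.15 × 0.07 = 0.0105.
The remaining 13% of clearance is unaffected.
New clearance relative to baseline: 0.0928 + 1.04 + 0.0105 + 0.13 = 1.2733.
Dividing the baseline by the relative clearance: 77.5 / 1.2733 = 60.9 mg/L.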